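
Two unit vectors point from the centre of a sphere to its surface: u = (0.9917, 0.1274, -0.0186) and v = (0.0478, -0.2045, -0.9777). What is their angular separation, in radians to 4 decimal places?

1.5313 rad

u·v = 0.0395; |u| = 1.0000, |v| = 1.0000.
cos θ = (u·v)/(|u||v|) = 0.0395, so θ = 1.5313 rad.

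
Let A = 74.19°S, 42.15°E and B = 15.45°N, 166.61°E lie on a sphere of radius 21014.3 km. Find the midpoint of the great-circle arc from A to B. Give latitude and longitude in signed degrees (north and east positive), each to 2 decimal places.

-39.63°, 151.10°

The central angle between A and B is δ = 1.9877 rad.
With f = 0.5, the slerp weights are sin((1−f)δ)/sin δ = 0.9166 and sin(fδ)/sin δ = 0.9166.
Weighted sum of the unit vectors: (0.9166)·(0.2020,0.1828,-0.9622) + (0.9166)·(-0.9377,0.2232,0.2664) = (-0.6743, 0.3722, -0.6378).
Converting back: φ = atan2(z, √(x²+y²)) = -39.63°, λ = atan2(y, x) = 151.10°.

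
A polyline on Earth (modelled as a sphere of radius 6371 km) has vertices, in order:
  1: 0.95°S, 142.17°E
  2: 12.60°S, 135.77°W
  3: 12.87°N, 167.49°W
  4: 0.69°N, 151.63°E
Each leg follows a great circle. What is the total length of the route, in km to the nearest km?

18326 km

Leg 1→2: central angle 1.4319 rad, distance 9122.9 km.
Leg 2→3: central angle 0.7064 rad, distance 4500.5 km.
Leg 3→4: central angle 0.7381 rad, distance 4702.7 km.
Total: 9122.9 + 4500.5 + 4702.7 ≈ 18326 km.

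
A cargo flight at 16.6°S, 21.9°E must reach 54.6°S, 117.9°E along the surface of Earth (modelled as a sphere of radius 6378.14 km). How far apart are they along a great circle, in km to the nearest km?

8898 km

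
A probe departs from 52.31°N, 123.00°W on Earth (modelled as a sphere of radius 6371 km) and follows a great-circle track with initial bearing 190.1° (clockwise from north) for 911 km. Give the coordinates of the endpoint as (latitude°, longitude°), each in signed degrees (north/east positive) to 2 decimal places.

44.23°, -125.00°

Angular distance δ = d/R = 911/6371 = 0.14299 rad; initial bearing θ = 3.3179 rad.
sin φ₂ = sin φ₁ cos δ + cos φ₁ sin δ cos θ = (0.7913)(0.9898) + (0.6114)(0.1425)(-0.9845) = 0.6975, so φ₂ = 44.23°.
Δλ = atan2(sin θ sin δ cos φ₁, cos δ − sin φ₁ sin φ₂) = atan2(-0.0153, 0.4379) = -1.999°.
λ₂ = -123.000° − 1.999° = -125.00°.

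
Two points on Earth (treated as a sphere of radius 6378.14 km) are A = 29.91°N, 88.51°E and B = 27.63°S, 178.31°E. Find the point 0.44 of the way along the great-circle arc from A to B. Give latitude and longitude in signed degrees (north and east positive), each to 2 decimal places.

5.40°, 129.13°

The central angle between A and B is δ = 1.8014 rad.
With f = 0.44, the slerp weights are sin((1−f)δ)/sin δ = 0.8692 and sin(fδ)/sin δ = 0.7316.
Weighted sum of the unit vectors: (0.8692)·(0.0225,0.8665,0.4986) + (0.7316)·(-0.8856,0.0261,-0.4638) = (-0.6283, 0.7723, 0.0941).
Converting back: φ = atan2(z, √(x²+y²)) = 5.40°, λ = atan2(y, x) = 129.13°.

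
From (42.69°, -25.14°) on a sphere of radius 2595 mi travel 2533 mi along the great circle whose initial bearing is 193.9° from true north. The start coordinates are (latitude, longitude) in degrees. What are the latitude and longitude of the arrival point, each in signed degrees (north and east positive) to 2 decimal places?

-12.19°, -36.89°

Angular distance δ = d/R = 2533/2595 = 0.97611 rad; initial bearing θ = 3.3842 rad.
sin φ₂ = sin φ₁ cos δ + cos φ₁ sin δ cos θ = (0.6780)(0.5603) + (0.7350)(0.8283)(-0.9707) = -0.2111, so φ₂ = -12.19°.
Δλ = atan2(sin θ sin δ cos φ₁, cos δ − sin φ₁ sin φ₂) = atan2(-0.1463, 0.7034) = -11.746°.
λ₂ = -25.140° − 11.746° = -36.89°.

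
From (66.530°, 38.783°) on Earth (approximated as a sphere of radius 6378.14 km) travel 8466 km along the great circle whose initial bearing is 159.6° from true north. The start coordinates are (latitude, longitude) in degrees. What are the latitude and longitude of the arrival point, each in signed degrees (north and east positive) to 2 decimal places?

Angular distance δ = d/R = 8466/6378.14 = 1.32735 rad; initial bearing θ = 2.7855 rad.
sin φ₂ = sin φ₁ cos δ + cos φ₁ sin δ cos θ = (0.9173)(0.2411) + (0.3983)(0.9705)(-0.9373) = -0.1412, so φ₂ = -8.12°.
Δλ = atan2(sin θ sin δ cos φ₁, cos δ − sin φ₁ sin φ₂) = atan2(0.1347, 0.3705) = 19.981°.
λ₂ = 38.783° + 19.981° = 58.76°.

-8.12°, 58.76°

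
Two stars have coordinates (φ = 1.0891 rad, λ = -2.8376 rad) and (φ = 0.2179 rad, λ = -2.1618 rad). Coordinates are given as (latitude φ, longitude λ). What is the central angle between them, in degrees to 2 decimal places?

57.01°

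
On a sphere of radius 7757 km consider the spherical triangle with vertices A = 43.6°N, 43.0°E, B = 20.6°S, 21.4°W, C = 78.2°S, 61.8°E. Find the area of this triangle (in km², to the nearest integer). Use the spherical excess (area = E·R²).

84476502 km²

Side lengths (central angles): a = 1.1949, b = 2.1351, c = 1.5205 rad; semiperimeter s = 2.4253.
By l'Huilier's theorem, tan(E/4) = √[tan(s/2) tan((s−a)/2) tan((s−b)/2) tan((s−c)/2)], giving spherical excess E = 1.4039 rad.
Area = E·R² = 1.4039 × (7757)² ≈ 84476502 km².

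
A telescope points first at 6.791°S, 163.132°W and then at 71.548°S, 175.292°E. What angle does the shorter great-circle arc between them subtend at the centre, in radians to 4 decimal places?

1.1544 rad

In radians: φ₁ = -0.1185, φ₂ = -1.2487, Δλ = -21.576° = -0.3766 rad.
Haversine: a = sin²(Δφ/2) + cos φ₁ cos φ₂ sin²(Δλ/2) = 0.2868 + (0.9930)(0.3165)(0.0350) = 0.29778.
Central angle c = 2·arcsin(√a) = 1.15443 rad.
So the angular separation is 1.1544 rad.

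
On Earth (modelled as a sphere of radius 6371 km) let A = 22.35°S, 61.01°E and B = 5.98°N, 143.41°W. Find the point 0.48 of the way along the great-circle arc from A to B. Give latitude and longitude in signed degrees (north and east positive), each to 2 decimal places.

Central angle δ = 2.6407 rad. Interpolating on the sphere with fraction f = 0.48:
P = [sin((1−f)δ)·A + sin(fδ)·B] / sin δ = 2.0420·A + 1.9875·B in Cartesian coordinates,
giving P = (-0.6718, 0.4737, -0.5694), i.e. latitude -34.71°, longitude 144.81°.

-34.71°, 144.81°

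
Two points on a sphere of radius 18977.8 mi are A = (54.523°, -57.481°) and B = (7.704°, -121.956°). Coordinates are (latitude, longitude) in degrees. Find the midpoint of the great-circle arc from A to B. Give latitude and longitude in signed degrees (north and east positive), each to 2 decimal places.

35.15°, -99.08°

The central angle between A and B is δ = 1.2057 rad.
With f = 0.5, the slerp weights are sin((1−f)δ)/sin δ = 0.6070 and sin(fδ)/sin δ = 0.6070.
Weighted sum of the unit vectors: (0.6070)·(0.3120,-0.4894,0.8143) + (0.6070)·(-0.5245,-0.8408,0.1341) = (-0.1290, -0.8074, 0.5757).
Converting back: φ = atan2(z, √(x²+y²)) = 35.15°, λ = atan2(y, x) = -99.08°.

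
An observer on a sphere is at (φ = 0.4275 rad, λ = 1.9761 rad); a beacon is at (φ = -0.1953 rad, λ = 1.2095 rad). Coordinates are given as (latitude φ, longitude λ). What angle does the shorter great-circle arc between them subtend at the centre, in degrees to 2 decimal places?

55.77°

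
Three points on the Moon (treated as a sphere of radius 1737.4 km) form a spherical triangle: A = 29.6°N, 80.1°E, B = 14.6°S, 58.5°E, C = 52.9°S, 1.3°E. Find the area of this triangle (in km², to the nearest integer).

Side lengths (central angles): a = 1.0272, b = 1.8672, c = 0.8529 rad; semiperimeter s = 1.8736.
By l'Huilier's theorem, tan(E/4) = √[tan(s/2) tan((s−a)/2) tan((s−b)/2) tan((s−c)/2)], giving spherical excess E = 0.1326 rad.
Area = E·R² = 0.1326 × (1737.4)² ≈ 400177 km².

400177 km²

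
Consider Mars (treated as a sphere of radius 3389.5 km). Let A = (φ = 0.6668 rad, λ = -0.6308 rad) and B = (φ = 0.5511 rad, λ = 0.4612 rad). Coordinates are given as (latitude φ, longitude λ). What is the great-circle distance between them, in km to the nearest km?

3004 km

In radians: φ₁ = 0.6668, φ₂ = 0.5511, Δλ = 62.567° = 1.0920 rad.
cos c = sin φ₁ sin φ₂ + cos φ₁ cos φ₂ cos Δλ = (0.6185)(0.5236) + (0.7858)(0.8519)(0.4607) = 0.63228,
so c = arccos(0.63228) = 0.88631 rad.
Distance = R·c = 3389.5 × 0.8863 ≈ 3004 km.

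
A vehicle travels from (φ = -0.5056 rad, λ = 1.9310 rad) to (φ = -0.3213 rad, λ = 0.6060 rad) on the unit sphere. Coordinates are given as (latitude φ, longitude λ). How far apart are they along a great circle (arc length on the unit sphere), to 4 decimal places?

With latitudes φ₁ = -28.969°, φ₂ = -18.409° and longitude difference Δλ = -75.917°:
cos c = sin φ₁ sin φ₂ + cos φ₁ cos φ₂ cos Δλ = (-0.4843)(-0.3158) + (0.8749)(0.9488)(0.2433) = 0.35494,
so c = arccos(0.35494) = 1.20794 rad.
On the unit sphere the arc length equals the central angle: 1.2079.

1.2079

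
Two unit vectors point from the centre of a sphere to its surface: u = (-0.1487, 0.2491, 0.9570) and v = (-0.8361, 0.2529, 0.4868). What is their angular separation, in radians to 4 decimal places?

u·v = 0.6532; |u| = 1.0000, |v| = 1.0000.
cos θ = (u·v)/(|u||v|) = 0.6532, so θ = 0.8590 rad.

0.8590 rad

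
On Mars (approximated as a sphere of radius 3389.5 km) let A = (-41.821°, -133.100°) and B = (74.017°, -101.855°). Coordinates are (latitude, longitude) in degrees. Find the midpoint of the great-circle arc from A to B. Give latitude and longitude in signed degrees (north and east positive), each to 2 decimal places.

Central angle δ = 2.0551 rad. Interpolating on the sphere with fraction f = 0.5:
P = [sin((1−f)δ)·A + sin(fδ)·B] / sin δ = 0.9673·A + 0.9673·B in Cartesian coordinates,
giving P = (-0.5472, -0.7870, 0.2849), i.e. latitude 16.55°, longitude -124.81°.

16.55°, -124.81°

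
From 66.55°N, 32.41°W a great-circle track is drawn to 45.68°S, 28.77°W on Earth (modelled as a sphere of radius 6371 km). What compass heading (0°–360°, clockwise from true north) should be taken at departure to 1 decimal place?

177.3°

With φ₁ = 1.1615, φ₂ = -0.7973, Δλ = 0.0635 rad, the forward-azimuth formula gives
θ = atan2( sin Δλ cos φ₂ , cos φ₁ sin φ₂ − sin φ₁ cos φ₂ cos Δλ ) = atan2(0.0444, -0.9244) = 177.25°.
So the initial bearing is 177.3°.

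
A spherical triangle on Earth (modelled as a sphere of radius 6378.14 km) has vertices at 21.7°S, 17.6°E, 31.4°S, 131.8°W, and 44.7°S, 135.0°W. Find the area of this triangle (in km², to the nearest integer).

Side lengths (central angles): a = 0.2362, b = 1.9031, c = 2.0829 rad; semiperimeter s = 2.1111.
By l'Huilier's theorem, tan(E/4) = √[tan(s/2) tan((s−a)/2) tan((s−b)/2) tan((s−c)/2)], giving spherical excess E = 0.2379 rad.
Area = E·R² = 0.2379 × (6378.14)² ≈ 9676293 km².

9676293 km²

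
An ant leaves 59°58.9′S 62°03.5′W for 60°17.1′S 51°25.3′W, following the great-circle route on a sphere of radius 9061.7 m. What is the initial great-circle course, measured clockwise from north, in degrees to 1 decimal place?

Δλ = 10.637° = 0.1856 rad.
y = sin Δλ · cos φ₂ = (0.1846)(0.4957) = 0.0915
x = cos φ₁ sin φ₂ − sin φ₁ cos φ₂ cos Δλ = (0.5003)(-0.8685) − (-0.8659)(0.4957)(0.9828) = -0.0127
θ = atan2(y, x) = 97.88°, so the bearing is 97.9°.

97.9°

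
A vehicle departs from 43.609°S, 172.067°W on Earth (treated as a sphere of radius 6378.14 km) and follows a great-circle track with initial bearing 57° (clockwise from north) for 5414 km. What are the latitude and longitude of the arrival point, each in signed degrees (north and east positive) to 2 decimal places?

Angular distance δ = d/R = 5414/6378.14 = 0.84884 rad; initial bearing θ = 0.9948 rad.
sin φ₂ = sin φ₁ cos δ + cos φ₁ sin δ cos θ = (-0.6897)(0.6609) + (0.7241)(0.7505)(0.5446) = -0.1598, so φ₂ = -9.20°.
Δλ = atan2(sin θ sin δ cos φ₁, cos δ − sin φ₁ sin φ₂) = atan2(0.4557, 0.5506) = 39.615°.
λ₂ = -172.067° + 39.615° = -132.45°.

-9.20°, -132.45°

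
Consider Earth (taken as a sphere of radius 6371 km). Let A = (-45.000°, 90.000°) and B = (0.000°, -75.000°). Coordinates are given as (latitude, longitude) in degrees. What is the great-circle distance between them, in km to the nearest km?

14798 km

Let φ₁ = -0.7854 rad, φ₂ = 0.0000 rad, and Δλ = -2.8798 rad.
cos c = sin φ₁ sin φ₂ + cos φ₁ cos φ₂ cos Δλ = (-0.7071)(0.0000) + (0.7071)(1.0000)(-0.9659) = -0.68301,
so c = arccos(-0.68301) = 2.32268 rad.
Distance = R·c = 6371 × 2.3227 ≈ 14798 km.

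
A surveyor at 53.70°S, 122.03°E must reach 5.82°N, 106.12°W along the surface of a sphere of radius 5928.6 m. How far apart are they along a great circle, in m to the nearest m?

Let φ₁ = -0.9372 rad, φ₂ = 0.1016 rad, and Δλ = 2.3012 rad.
cos c = sin φ₁ sin φ₂ + cos φ₁ cos φ₂ cos Δλ = (-0.8059)(0.1014) + (0.5920)(0.9948)(-0.6672) = -0.47467,
so c = arccos(-0.47467) = 2.06538 rad.
Distance = R·c = 5928.6 × 2.0654 ≈ 12245 m.

12245 m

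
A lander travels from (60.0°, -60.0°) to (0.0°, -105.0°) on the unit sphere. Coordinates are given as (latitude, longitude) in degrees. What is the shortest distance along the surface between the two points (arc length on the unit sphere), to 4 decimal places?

1.2094

Let φ₁ = 1.0472 rad, φ₂ = 0.0000 rad, and Δλ = -0.7854 rad.
cos c = sin φ₁ sin φ₂ + cos φ₁ cos φ₂ cos Δλ = (0.8660)(0.0000) + (0.5000)(1.0000)(0.7071) = 0.35355,
so c = arccos(0.35355) = 1.20943 rad.
On the unit sphere the arc length equals the central angle: 1.2094.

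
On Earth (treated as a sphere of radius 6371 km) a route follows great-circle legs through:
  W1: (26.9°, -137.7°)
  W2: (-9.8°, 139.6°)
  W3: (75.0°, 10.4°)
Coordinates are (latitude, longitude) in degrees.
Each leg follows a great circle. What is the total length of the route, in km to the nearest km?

Leg W1→W2: central angle 1.5361 rad, distance 9786.7 km.
Leg W2→W3: central angle 1.9024 rad, distance 12120.5 km.
Total: 9786.7 + 12120.5 ≈ 21907 km.

21907 km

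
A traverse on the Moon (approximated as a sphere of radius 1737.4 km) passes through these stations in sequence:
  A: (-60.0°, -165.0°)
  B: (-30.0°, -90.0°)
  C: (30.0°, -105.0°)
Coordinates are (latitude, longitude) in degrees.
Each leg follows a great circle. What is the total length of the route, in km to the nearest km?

Leg A→B: central angle 0.9943 rad, distance 1727.5 km.
Leg B→C: central angle 1.0765 rad, distance 1870.2 km.
Total: 1727.5 + 1870.2 ≈ 3598 km.

3598 km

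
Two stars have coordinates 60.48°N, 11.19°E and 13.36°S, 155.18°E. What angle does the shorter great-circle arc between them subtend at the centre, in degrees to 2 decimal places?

126.08°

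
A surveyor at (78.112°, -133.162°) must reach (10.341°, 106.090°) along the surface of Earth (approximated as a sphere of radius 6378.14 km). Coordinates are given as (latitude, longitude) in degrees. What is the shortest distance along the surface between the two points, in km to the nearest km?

9559 km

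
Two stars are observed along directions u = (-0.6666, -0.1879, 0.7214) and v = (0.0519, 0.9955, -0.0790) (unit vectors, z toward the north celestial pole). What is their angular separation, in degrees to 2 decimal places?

106.18°

u·v = -0.2786; |u| = 1.0000, |v| = 1.0000.
cos θ = (u·v)/(|u||v|) = -0.2786, so θ = 106.18°.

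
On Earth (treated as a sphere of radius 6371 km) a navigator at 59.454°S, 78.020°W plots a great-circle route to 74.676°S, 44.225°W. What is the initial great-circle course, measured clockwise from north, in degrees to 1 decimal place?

Δλ = 33.795° = 0.5898 rad.
y = sin Δλ · cos φ₂ = (0.5562)(0.2643) = 0.1470
x = cos φ₁ sin φ₂ − sin φ₁ cos φ₂ cos Δλ = (0.5082)(-0.9644) − (-0.8612)(0.2643)(0.8310) = -0.3010
θ = atan2(y, x) = 153.97°, so the bearing is 154.0°.

154.0°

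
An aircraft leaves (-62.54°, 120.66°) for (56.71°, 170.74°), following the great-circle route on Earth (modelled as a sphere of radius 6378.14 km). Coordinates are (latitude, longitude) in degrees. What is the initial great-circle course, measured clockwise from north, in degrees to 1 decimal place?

31.1°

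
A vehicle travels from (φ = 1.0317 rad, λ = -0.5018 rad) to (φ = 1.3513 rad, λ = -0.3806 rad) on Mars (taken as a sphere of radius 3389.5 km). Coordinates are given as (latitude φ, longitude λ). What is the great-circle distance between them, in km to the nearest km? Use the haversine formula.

With latitudes φ₁ = 59.112°, φ₂ = 77.424° and longitude difference Δλ = 6.944°:
Haversine: a = sin²(Δφ/2) + cos φ₁ cos φ₂ sin²(Δλ/2) = 0.0253 + (0.5134)(0.2177)(0.0037) = 0.02573.
Central angle c = 2·arcsin(√a) = 0.32220 rad.
Distance = R·c = 3389.5 × 0.3222 ≈ 1092 km.

1092 km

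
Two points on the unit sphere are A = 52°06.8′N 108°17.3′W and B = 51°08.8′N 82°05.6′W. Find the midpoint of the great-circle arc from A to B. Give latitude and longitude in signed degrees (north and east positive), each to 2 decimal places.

Central angle δ = 0.2827 rad. Interpolating on the sphere with fraction f = 0.5:
P = [sin((1−f)δ)·A + sin(fδ)·B] / sin δ = 0.5050·A + 0.5050·B in Cartesian coordinates,
giving P = (-0.0537, -0.6083, 0.7919), i.e. latitude 52.36°, longitude -95.05°.

52.36°, -95.05°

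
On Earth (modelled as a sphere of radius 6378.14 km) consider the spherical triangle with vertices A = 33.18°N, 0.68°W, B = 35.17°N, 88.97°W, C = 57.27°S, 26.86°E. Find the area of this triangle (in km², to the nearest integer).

Side lengths (central angles): a = 2.3146, b = 1.6300, c = 1.2285 rad; semiperimeter s = 2.5866.
By l'Huilier's theorem, tan(E/4) = √[tan(s/2) tan((s−a)/2) tan((s−b)/2) tan((s−c)/2)], giving spherical excess E = 1.6856 rad.
Area = E·R² = 1.6856 × (6378.14)² ≈ 68571138 km².

68571138 km²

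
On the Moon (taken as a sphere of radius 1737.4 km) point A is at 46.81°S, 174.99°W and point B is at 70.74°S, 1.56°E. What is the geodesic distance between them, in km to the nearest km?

1893 km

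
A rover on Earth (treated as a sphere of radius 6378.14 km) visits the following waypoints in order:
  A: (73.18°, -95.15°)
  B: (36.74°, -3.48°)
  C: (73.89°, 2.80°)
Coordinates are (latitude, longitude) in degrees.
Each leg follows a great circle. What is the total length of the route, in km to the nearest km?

Leg A→B: central angle 0.9693 rad, distance 6182.6 km.
Leg B→C: central angle 0.6506 rad, distance 4149.6 km.
Total: 6182.6 + 4149.6 ≈ 10332 km.

10332 km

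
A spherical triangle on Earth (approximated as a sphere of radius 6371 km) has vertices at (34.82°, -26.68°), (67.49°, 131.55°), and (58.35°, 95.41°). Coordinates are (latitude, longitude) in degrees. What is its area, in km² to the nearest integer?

10107787 km²

Side lengths (central angles): a = 0.3219, b = 1.3106, c = 1.3329 rad; semiperimeter s = 1.4827.
By l'Huilier's theorem, tan(E/4) = √[tan(s/2) tan((s−a)/2) tan((s−b)/2) tan((s−c)/2)], giving spherical excess E = 0.2490 rad.
Area = E·R² = 0.2490 × (6371)² ≈ 10107787 km².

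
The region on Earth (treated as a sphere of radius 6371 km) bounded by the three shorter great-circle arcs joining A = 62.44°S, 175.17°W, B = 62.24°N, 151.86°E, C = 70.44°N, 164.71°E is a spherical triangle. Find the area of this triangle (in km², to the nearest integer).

Side lengths (central angles): a = 0.1683, b = 2.3322, c = 2.2189 rad; semiperimeter s = 2.3597.
By l'Huilier's theorem, tan(E/4) = √[tan(s/2) tan((s−a)/2) tan((s−b)/2) tan((s−c)/2)], giving spherical excess E = 0.2702 rad.
Area = E·R² = 0.2702 × (6371)² ≈ 10967807 km².

10967807 km²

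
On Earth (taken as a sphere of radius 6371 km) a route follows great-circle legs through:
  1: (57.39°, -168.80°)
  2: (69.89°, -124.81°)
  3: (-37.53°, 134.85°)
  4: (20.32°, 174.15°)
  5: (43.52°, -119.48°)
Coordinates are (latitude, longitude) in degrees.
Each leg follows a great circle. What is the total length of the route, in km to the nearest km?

30990 km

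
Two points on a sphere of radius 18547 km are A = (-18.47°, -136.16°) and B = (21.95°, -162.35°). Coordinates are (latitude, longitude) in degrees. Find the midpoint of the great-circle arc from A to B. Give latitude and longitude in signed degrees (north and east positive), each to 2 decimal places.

1.79°, -149.11°

Central angle δ = 0.8352 rad. Interpolating on the sphere with fraction f = 0.5:
P = [sin((1−f)δ)·A + sin(fδ)·B] / sin δ = 0.5470·A + 0.5470·B in Cartesian coordinates,
giving P = (-0.8577, -0.5132, 0.0312), i.e. latitude 1.79°, longitude -149.11°.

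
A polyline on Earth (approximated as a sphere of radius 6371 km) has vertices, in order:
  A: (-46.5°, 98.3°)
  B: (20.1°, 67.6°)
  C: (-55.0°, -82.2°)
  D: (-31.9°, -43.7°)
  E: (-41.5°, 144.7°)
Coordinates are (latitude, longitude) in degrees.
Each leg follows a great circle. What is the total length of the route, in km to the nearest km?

Leg A→B: central angle 1.2592 rad, distance 8022.5 km.
Leg B→C: central angle 2.4144 rad, distance 15382.2 km.
Leg C→D: central angle 0.6199 rad, distance 3949.1 km.
Leg D→E: central angle 1.8534 rad, distance 11808.1 km.
Total: 8022.5 + 15382.2 + 3949.1 + 11808.1 ≈ 39162 km.

39162 km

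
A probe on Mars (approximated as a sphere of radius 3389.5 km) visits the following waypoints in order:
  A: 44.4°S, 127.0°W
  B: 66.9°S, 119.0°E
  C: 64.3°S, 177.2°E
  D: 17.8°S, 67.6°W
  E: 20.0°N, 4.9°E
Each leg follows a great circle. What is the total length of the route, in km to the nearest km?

Leg A→B: central angle 1.0127 rad, distance 3432.6 km.
Leg B→C: central angle 0.4066 rad, distance 1378.0 km.
Leg C→D: central angle 1.4710 rad, distance 4985.9 km.
Leg D→E: central angle 1.4056 rad, distance 4764.1 km.
Total: 3432.6 + 1378.0 + 4985.9 + 4764.1 ≈ 14561 km.

14561 km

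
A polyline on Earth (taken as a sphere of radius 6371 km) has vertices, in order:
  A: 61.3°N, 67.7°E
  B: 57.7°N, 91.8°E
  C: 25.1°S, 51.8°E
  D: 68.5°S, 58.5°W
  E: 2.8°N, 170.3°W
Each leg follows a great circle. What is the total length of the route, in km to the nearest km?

30711 km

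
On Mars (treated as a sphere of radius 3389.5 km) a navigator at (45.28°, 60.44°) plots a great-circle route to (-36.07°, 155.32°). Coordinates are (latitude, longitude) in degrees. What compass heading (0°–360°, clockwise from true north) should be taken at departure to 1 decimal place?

114.4°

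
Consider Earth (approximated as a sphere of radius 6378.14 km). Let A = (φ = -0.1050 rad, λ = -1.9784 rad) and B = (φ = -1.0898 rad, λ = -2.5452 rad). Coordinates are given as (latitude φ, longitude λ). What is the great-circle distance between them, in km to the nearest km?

In radians: φ₁ = -0.1050, φ₂ = -1.0898, Δλ = -32.475° = -0.5668 rad.
cos c = sin φ₁ sin φ₂ + cos φ₁ cos φ₂ cos Δλ = (-0.1048)(-0.8865) + (0.9945)(0.4627)(0.8436) = 0.48108,
so c = arccos(0.48108) = 1.06891 rad.
Distance = R·c = 6378.14 × 1.0689 ≈ 6818 km.

6818 km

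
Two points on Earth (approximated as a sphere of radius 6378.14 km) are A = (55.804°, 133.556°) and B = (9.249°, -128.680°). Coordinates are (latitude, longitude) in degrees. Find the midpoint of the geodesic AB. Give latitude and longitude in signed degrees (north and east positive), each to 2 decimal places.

42.77°, -160.11°

The central angle between A and B is δ = 1.5128 rad.
With f = 0.5, the slerp weights are sin((1−f)δ)/sin δ = 0.6875 and sin(fδ)/sin δ = 0.6875.
Weighted sum of the unit vectors: (0.6875)·(-0.3873,0.4073,0.8271) + (0.6875)·(-0.6168,-0.7705,0.1607) = (-0.6903, -0.2497, 0.6791).
Converting back: φ = atan2(z, √(x²+y²)) = 42.77°, λ = atan2(y, x) = -160.11°.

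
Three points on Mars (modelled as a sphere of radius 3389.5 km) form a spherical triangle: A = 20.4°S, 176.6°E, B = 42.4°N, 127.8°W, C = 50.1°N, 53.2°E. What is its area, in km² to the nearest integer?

20994612 km²

Side lengths (central angles): a = 1.5271, b = 2.2123, c = 1.4142 rad; semiperimeter s = 2.5768.
By l'Huilier's theorem, tan(E/4) = √[tan(s/2) tan((s−a)/2) tan((s−b)/2) tan((s−c)/2)], giving spherical excess E = 1.8274 rad.
Area = E·R² = 1.8274 × (3389.5)² ≈ 20994612 km².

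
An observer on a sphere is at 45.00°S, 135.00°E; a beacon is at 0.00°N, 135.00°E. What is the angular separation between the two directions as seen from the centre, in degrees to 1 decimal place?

45.0°

Let φ₁ = -0.7854 rad, φ₂ = 0.0000 rad, and Δλ = 0.0000 rad.
Haversine: a = sin²(Δφ/2) + cos φ₁ cos φ₂ sin²(Δλ/2) = 0.1464 + (0.7071)(1.0000)(0.0000) = 0.14645.
Central angle c = 2·arcsin(√a) = 0.78540 rad.
So the angular separation is 45.0°.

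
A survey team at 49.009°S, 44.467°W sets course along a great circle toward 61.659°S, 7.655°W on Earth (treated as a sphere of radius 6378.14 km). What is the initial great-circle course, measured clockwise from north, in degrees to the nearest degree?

136°

Δλ = 36.812° = 0.6425 rad.
y = sin Δλ · cos φ₂ = (0.5992)(0.4747) = 0.2844
x = cos φ₁ sin φ₂ − sin φ₁ cos φ₂ cos Δλ = (0.6559)(-0.8801) − (-0.7548)(0.4747)(0.8006) = -0.2904
θ = atan2(y, x) = 135.60°, so the bearing is 136°.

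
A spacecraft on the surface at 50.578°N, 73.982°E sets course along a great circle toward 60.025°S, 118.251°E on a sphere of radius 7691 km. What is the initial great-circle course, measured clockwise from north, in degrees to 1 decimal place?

Δλ = 44.269° = 0.7726 rad.
y = sin Δλ · cos φ₂ = (0.6980)(0.4996) = 0.3488
x = cos φ₁ sin φ₂ − sin φ₁ cos φ₂ cos Δλ = (0.6350)(-0.8662) − (0.7725)(0.4996)(0.7161) = -0.8265
θ = atan2(y, x) = 157.12°, so the bearing is 157.1°.

157.1°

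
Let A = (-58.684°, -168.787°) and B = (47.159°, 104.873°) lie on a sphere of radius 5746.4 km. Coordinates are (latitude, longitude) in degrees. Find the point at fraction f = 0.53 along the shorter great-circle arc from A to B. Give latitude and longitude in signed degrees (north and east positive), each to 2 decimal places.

Central angle δ = 2.2191 rad. Interpolating on the sphere with fraction f = 0.53:
P = [sin((1−f)δ)·A + sin(fδ)·B] / sin δ = 1.0838·A + 1.1581·B in Cartesian coordinates,
giving P = (-0.7547, 0.6516, -0.0767), i.e. latitude -4.40°, longitude 139.20°.

-4.40°, 139.20°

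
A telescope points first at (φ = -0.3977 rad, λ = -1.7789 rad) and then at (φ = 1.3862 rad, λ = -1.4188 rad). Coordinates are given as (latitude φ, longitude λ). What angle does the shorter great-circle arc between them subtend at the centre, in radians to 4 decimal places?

1.7950 rad

Let φ₁ = -0.3977 rad, φ₂ = 1.3862 rad, and Δλ = 0.3601 rad.
cos c = sin φ₁ sin φ₂ + cos φ₁ cos φ₂ cos Δλ = (-0.3873)(0.9830) + (0.9220)(0.1835)(0.9359) = -0.22235,
so c = arccos(-0.22235) = 1.79502 rad.
So the angular separation is 1.7950 rad.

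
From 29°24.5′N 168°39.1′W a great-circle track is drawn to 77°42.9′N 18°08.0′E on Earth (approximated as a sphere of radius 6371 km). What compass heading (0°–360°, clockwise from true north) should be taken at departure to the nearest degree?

358°

With φ₁ = 0.5133, φ₂ = 1.3564, Δλ = -3.0232 rad, the forward-azimuth formula gives
θ = atan2( sin Δλ cos φ₂ , cos φ₁ sin φ₂ − sin φ₁ cos φ₂ cos Δλ ) = atan2(-0.0251, 0.9549) = -1.51°.
Adding 360° brings this into [0°, 360°): 358°.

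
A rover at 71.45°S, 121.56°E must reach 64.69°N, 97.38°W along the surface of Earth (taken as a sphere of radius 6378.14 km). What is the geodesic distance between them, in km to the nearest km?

Let φ₁ = -1.2470 rad, φ₂ = 1.1291 rad, and Δλ = 2.4620 rad.
Haversine: a = sin²(Δφ/2) + cos φ₁ cos φ₂ sin²(Δλ/2) = 0.8605 + (0.3181)(0.4275)(0.8889) = 0.98141.
Central angle c = 2·arcsin(√a) = 2.86808 rad.
Distance = R·c = 6378.14 × 2.8681 ≈ 18293 km.

18293 km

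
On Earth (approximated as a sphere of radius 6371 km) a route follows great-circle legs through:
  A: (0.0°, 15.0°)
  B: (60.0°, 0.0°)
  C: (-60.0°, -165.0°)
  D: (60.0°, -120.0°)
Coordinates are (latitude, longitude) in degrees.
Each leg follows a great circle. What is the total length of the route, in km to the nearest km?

Leg A→B: central angle 1.0668 rad, distance 6796.3 km.
Leg B→C: central angle 3.0110 rad, distance 19182.9 km.
Leg C→D: central angle 2.1812 rad, distance 13896.6 km.
Total: 6796.3 + 19182.9 + 13896.6 ≈ 39876 km.

39876 km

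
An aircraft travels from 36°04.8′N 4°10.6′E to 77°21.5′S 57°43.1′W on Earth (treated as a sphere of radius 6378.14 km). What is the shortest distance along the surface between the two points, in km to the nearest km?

13295 km

With latitudes φ₁ = 36.080°, φ₂ = -77.358° and longitude difference Δλ = -61.895°:
cos c = sin φ₁ sin φ₂ + cos φ₁ cos φ₂ cos Δλ = (0.5889)(-0.9758) + (0.8082)(0.2189)(0.4711) = -0.49131,
so c = arccos(-0.49131) = 2.08439 rad.
Distance = R·c = 6378.14 × 2.0844 ≈ 13295 km.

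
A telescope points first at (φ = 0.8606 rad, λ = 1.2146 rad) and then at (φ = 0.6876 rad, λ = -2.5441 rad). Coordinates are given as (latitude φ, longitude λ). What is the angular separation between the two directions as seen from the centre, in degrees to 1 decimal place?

86.0°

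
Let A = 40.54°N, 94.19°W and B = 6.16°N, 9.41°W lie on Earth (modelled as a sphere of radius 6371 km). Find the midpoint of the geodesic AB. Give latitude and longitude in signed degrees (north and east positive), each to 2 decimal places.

Central angle δ = 1.4319 rad. Interpolating on the sphere with fraction f = 0.5:
P = [sin((1−f)δ)·A + sin(fδ)·B] / sin δ = 0.6627·A + 0.6627·B in Cartesian coordinates,
giving P = (0.6132, -0.6100, 0.5019), i.e. latitude 30.12°, longitude -44.85°.

30.12°, -44.85°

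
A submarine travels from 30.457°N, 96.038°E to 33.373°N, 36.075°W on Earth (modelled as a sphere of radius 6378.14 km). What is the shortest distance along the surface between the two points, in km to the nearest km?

In radians: φ₁ = 0.5316, φ₂ = 0.5825, Δλ = -132.113° = -2.3058 rad.
Haversine: a = sin²(Δφ/2) + cos φ₁ cos φ₂ sin²(Δλ/2) = 0.0006 + (0.8620)(0.8351)(0.8353) = 0.60195.
Central angle c = 2·arcsin(√a) = 1.77614 rad.
Distance = R·c = 6378.14 × 1.7761 ≈ 11328 km.

11328 km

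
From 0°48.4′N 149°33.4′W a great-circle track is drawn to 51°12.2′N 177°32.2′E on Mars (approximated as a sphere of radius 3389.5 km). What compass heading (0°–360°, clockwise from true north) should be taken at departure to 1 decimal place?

With φ₁ = 0.0141, φ₂ = 0.8937, Δλ = -0.5743 rad, the forward-azimuth formula gives
θ = atan2( sin Δλ cos φ₂ , cos φ₁ sin φ₂ − sin φ₁ cos φ₂ cos Δλ ) = atan2(-0.3404, 0.7719) = -23.80°.
Adding 360° brings this into [0°, 360°): 336.2°.

336.2°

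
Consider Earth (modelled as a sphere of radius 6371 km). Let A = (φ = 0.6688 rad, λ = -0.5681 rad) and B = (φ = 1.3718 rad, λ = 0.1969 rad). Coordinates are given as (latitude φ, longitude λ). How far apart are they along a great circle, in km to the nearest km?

4889 km

Let φ₁ = 0.6688 rad, φ₂ = 1.3718 rad, and Δλ = 0.7650 rad.
Haversine: a = sin²(Δφ/2) + cos φ₁ cos φ₂ sin²(Δλ/2) = 0.1185 + (0.7846)(0.1977)(0.1393) = 0.14015.
Central angle c = 2·arcsin(√a) = 0.76744 rad.
Distance = R·c = 6371 × 0.7674 ≈ 4889 km.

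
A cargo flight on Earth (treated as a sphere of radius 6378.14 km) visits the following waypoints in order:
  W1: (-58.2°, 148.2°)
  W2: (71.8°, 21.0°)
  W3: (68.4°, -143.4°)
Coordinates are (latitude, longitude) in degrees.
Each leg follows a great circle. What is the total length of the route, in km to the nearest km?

Leg W1→W2: central angle 2.7066 rad, distance 17263.2 km.
Leg W2→W3: central angle 0.6880 rad, distance 4388.1 km.
Total: 17263.2 + 4388.1 ≈ 21651 km.

21651 km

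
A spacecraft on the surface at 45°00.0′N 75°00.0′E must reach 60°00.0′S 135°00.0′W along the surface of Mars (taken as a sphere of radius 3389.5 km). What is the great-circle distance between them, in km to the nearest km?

In radians: φ₁ = 0.7854, φ₂ = -1.0472, Δλ = 150.000° = 2.6180 rad.
Haversine: a = sin²(Δφ/2) + cos φ₁ cos φ₂ sin²(Δλ/2) = 0.6294 + (0.7071)(0.5000)(0.9330) = 0.95928.
Central angle c = 2·arcsin(√a) = 2.73521 rad.
Distance = R·c = 3389.5 × 2.7352 ≈ 9271 km.

9271 km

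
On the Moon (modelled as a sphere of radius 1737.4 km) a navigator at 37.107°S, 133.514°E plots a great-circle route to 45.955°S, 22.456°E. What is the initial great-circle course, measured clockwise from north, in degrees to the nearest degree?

222°

With φ₁ = -0.6476, φ₂ = -0.8021, Δλ = -1.9383 rad, the forward-azimuth formula gives
θ = atan2( sin Δλ cos φ₂ , cos φ₁ sin φ₂ − sin φ₁ cos φ₂ cos Δλ ) = atan2(-0.6488, -0.7240) = -138.13°.
Adding 360° brings this into [0°, 360°): 222°.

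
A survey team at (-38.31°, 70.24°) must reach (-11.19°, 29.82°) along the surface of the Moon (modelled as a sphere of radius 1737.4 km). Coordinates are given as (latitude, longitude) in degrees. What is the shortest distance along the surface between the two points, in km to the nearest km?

1366 km

With latitudes φ₁ = -38.310°, φ₂ = -11.190° and longitude difference Δλ = -40.420°:
cos c = sin φ₁ sin φ₂ + cos φ₁ cos φ₂ cos Δλ = (-0.6199)(-0.1941) + (0.7847)(0.9810)(0.7613) = 0.70632,
so c = arccos(0.70632) = 0.78651 rad.
Distance = R·c = 1737.4 × 0.7865 ≈ 1366 km.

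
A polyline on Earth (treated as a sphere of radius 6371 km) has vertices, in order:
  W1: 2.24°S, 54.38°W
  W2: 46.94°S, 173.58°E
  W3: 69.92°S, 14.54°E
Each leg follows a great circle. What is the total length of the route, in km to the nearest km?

Leg W1→W2: central angle 2.0134 rad, distance 12827.5 km.
Leg W2→W3: central angle 1.0845 rad, distance 6909.6 km.
Total: 12827.5 + 6909.6 ≈ 19737 km.

19737 km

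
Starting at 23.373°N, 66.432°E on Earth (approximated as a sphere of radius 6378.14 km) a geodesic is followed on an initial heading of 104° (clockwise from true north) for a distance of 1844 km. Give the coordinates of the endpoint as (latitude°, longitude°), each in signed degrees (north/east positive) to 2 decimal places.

Angular distance δ = d/R = 1844/6378.14 = 0.28911 rad; initial bearing θ = 1.8151 rad.
sin φ₂ = sin φ₁ cos δ + cos φ₁ sin δ cos θ = (0.3967)(0.9585) + (0.9179)(0.2851)(-0.2419) = 0.3169, so φ₂ = 18.48°.
Δλ = atan2(sin θ sin δ cos φ₁, cos δ − sin φ₁ sin φ₂) = atan2(0.2539, 0.8328) = 16.958°.
λ₂ = 66.432° + 16.958° = 83.39°.

18.48°, 83.39°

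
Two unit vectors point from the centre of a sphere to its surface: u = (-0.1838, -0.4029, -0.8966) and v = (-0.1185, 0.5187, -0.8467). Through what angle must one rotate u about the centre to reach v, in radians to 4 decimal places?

u·v = 0.5719; |u| = 1.0000, |v| = 1.0000.
cos θ = (u·v)/(|u||v|) = 0.5719, so θ = 0.9619 rad.

0.9619 rad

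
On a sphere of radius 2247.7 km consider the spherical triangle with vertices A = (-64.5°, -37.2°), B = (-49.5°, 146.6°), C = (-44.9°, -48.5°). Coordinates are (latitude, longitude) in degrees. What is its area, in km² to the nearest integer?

582207 km²

Side lengths (central angles): a = 1.4781, b = 0.3593, c = 1.1512 rad; semiperimeter s = 1.4943.
By l'Huilier's theorem, tan(E/4) = √[tan(s/2) tan((s−a)/2) tan((s−b)/2) tan((s−c)/2)], giving spherical excess E = 0.1152 rad.
Area = E·R² = 0.1152 × (2247.7)² ≈ 582207 km².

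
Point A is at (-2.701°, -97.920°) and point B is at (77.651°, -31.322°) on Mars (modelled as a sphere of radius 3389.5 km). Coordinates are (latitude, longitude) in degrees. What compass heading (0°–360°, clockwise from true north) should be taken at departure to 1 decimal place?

11.3°

Δλ = 66.598° = 1.1624 rad.
y = sin Δλ · cos φ₂ = (0.9177)(0.2139) = 0.1963
x = cos φ₁ sin φ₂ − sin φ₁ cos φ₂ cos Δλ = (0.9989)(0.9769) − (-0.0471)(0.2139)(0.3972) = 0.9798
θ = atan2(y, x) = 11.33°, so the bearing is 11.3°.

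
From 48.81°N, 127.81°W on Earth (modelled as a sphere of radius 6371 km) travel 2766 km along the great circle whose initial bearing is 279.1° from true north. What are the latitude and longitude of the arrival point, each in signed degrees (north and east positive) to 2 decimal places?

Angular distance δ = d/R = 2766/6371 = 0.43415 rad; initial bearing θ = 4.8712 rad.
sin φ₂ = sin φ₁ cos δ + cos φ₁ sin δ cos θ = (0.7525)(0.9072) + (0.6586)(0.4206)(0.1582) = 0.7265, so φ₂ = 46.60°.
Δλ = atan2(sin θ sin δ cos φ₁, cos δ − sin φ₁ sin φ₂) = atan2(-0.2735, 0.3605) = -37.190°.
λ₂ = -127.810° − 37.190° = -165.00°.

46.60°, -165.00°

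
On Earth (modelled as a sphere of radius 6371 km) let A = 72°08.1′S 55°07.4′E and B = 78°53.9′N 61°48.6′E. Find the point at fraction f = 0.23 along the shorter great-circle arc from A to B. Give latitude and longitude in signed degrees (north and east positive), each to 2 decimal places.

-37.40°, 57.03°

Central angle δ = 2.6369 rad. Interpolating on the sphere with fraction f = 0.23:
P = [sin((1−f)δ)·A + sin(fδ)·B] / sin δ = 1.8534·A + 1.1787·B in Cartesian coordinates,
giving P = (0.4323, 0.6665, -0.6074), i.e. latitude -37.40°, longitude 57.03°.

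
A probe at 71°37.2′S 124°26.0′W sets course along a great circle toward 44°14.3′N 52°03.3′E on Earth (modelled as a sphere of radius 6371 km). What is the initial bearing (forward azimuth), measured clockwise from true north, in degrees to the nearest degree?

With φ₁ = -1.2500, φ₂ = 0.7721, Δλ = 3.0803 rad, the forward-azimuth formula gives
θ = atan2( sin Δλ cos φ₂ , cos φ₁ sin φ₂ − sin φ₁ cos φ₂ cos Δλ ) = atan2(0.0439, -0.4586) = 174.53°.
So the initial bearing is 175°.

175°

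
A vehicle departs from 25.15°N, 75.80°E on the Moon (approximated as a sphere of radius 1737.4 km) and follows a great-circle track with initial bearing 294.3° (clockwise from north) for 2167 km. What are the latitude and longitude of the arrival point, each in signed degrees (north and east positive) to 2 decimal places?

29.23°, -6.17°

Angular distance δ = d/R = 2167/1737.4 = 1.24727 rad; initial bearing θ = 5.1365 rad.
sin φ₂ = sin φ₁ cos δ + cos φ₁ sin δ cos θ = (0.4250)(0.3179) + (0.9052)(0.9481)(0.4115) = 0.4883, so φ₂ = 29.23°.
Δλ = atan2(sin θ sin δ cos φ₁, cos δ − sin φ₁ sin φ₂) = atan2(-0.7822, 0.1104) = -81.966°.
λ₂ = 75.800° − 81.966° = -6.17°.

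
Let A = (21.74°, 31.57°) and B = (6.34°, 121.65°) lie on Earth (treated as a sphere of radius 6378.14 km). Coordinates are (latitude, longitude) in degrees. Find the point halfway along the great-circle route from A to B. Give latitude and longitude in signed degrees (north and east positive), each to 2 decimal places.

The central angle between A and B is δ = 1.5312 rad.
With f = 0.5, the slerp weights are sin((1−f)δ)/sin δ = 0.6935 and sin(fδ)/sin δ = 0.6935.
Weighted sum of the unit vectors: (0.6935)·(0.7914,0.4863,0.3704) + (0.6935)·(-0.5215,0.8461,0.1104) = (0.1872, 0.9240, 0.3335).
Converting back: φ = atan2(z, √(x²+y²)) = 19.48°, λ = atan2(y, x) = 78.55°.

19.48°, 78.55°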